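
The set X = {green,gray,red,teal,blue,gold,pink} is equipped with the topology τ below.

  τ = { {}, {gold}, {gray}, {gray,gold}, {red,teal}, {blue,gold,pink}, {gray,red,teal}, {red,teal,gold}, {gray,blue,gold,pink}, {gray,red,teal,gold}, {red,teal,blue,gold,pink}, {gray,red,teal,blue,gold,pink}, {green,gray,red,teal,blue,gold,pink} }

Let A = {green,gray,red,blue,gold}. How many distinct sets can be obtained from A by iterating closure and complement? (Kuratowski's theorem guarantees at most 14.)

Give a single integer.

10

closure: X∖int(X∖A) = X∖{} = {green,gray,red,teal,blue,gold,pink}
Let k=closure and c=complement:
  1. A     = {green,gray,red,blue,gold}
  2. kA    = {green,gray,red,teal,blue,gold,pink}
  3. cA    = {teal,pink}
  4. ckA   = {}
  5. kcA   = {green,red,teal,blue,pink}
  6. ckcA  = {gray,gold}
  7. kckcA = {green,gray,blue,gold,pink}
  8. ckckcA = {red,teal}
  9. kckckcA = {green,red,teal}
  10. ckckckcA = {gray,blue,gold,pink}
— saturated at 10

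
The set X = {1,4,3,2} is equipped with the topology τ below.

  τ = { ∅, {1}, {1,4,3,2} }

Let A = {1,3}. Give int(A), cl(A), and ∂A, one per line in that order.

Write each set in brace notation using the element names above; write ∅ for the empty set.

opens ⊆ A: ∅, {1}; union → int = {1}
complement {4,2}; its interior ∅; cl(A) = X∖∅ = {1,4,3,2}
boundary = {1,4,3,2} ∖ {1} = {4,3,2}

int(A) = {1}
cl(A)  = {1,4,3,2}
∂A     = {4,3,2}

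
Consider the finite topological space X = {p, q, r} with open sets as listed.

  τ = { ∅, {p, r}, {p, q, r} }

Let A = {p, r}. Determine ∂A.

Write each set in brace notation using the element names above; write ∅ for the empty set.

interior: largest open inside A is {p, r} (from ∅, {p, r})
cl via duality: int({q}) = ∅, so X∖∅ = {p, q, r}
cl∖int = {q}

{q}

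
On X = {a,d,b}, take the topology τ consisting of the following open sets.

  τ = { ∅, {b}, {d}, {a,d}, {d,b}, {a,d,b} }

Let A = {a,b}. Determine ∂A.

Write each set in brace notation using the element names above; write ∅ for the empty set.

open subsets of A: ∅, {b}; so int(A) = {b}
closure: X∖int(X∖A) = X∖{d} = {a,b}
∂A = {a,b} minus {b} = {a}

{a}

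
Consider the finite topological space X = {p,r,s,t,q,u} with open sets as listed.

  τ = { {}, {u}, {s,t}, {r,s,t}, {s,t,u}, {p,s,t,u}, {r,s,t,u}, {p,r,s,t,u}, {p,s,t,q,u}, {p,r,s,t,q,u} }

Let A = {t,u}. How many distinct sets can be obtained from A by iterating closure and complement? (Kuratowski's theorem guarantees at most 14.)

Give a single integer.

X∖A={p,r,s,q}, int(X∖A)={}, hence cl(A)={p,r,s,t,q,u}
Orbit (k=closure, c=complement):
  1. A     = {t,u}
  2. kA    = {p,r,s,t,q,u}
  3. cA    = {p,r,s,q}
  4. ckA   = {}
  5. kcA   = {p,r,s,t,q}
  6. ckcA  = {u}
  7. kckcA = {p,q,u}
  8. ckckcA = {r,s,t}
(closed under both — stop)

8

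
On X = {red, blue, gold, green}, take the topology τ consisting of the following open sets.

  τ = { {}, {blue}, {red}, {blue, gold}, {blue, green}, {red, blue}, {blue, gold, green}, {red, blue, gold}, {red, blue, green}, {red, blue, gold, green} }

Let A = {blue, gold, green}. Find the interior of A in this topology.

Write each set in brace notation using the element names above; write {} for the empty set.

{blue, gold, green}

U open, U⊆A: {}, {blue}, {blue, gold}, {blue, green}, {blue, gold, green}. int(A) = ⋃ = {blue, gold, green}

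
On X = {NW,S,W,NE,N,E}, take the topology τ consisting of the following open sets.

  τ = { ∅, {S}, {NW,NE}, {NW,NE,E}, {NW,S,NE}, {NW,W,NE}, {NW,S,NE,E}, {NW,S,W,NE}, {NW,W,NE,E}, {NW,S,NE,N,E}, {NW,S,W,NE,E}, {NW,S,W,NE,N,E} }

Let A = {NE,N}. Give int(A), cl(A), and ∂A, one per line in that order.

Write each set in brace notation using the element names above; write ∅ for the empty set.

U open, U⊆A: ∅. int(A) = ⋃ = ∅
X∖A={NW,S,W,E}, int(X∖A)={S}, hence cl(A)={NW,W,NE,N,E}
∂A: remove int from cl → {NW,W,NE,N,E}

int(A) = ∅
cl(A)  = {NW,W,NE,N,E}
∂A     = {NW,W,NE,N,E}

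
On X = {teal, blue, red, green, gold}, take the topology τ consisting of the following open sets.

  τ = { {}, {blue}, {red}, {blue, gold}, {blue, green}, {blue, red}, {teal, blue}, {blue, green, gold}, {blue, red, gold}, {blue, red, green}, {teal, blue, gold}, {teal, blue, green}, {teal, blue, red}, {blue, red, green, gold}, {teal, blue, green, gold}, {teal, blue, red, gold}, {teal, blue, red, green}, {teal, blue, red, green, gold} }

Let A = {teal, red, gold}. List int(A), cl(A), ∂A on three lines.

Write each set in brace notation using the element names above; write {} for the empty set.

int(A) = {red}
cl(A)  = {teal, red, gold}
∂A     = {teal, gold}

open subsets of A: {}, {red}; so int(A) = {red}
closure: X∖int(X∖A) = X∖{blue, green} = {teal, red, gold}
∂A = {teal, red, gold} minus {red} = {teal, gold}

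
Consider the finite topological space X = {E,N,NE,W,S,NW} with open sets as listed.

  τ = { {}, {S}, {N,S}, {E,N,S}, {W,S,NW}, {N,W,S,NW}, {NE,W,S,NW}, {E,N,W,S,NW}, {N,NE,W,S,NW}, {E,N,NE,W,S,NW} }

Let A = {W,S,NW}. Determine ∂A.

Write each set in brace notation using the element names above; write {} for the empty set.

{E,N,NE}

open subsets of A: {}, {S}, {W,S,NW}; so int(A) = {W,S,NW}
closure: X∖int(X∖A) = X∖{} = {E,N,NE,W,S,NW}
∂A = {E,N,NE,W,S,NW} minus {W,S,NW} = {E,N,NE}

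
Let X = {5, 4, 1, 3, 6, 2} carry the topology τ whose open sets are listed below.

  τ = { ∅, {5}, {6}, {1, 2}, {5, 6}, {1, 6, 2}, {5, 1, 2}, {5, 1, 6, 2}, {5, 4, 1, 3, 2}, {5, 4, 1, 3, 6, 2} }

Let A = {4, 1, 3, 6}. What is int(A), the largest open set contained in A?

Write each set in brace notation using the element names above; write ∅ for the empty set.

opens ⊆ A: ∅, {6}; union → int = {6}

{6}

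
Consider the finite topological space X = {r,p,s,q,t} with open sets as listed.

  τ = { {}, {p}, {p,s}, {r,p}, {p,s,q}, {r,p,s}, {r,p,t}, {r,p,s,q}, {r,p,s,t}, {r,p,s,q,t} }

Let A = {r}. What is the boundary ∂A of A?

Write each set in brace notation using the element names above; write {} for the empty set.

{r,t}

opens ⊆ A: {}; union → int = {}
complement {p,s,q,t}; its interior {p,s,q}; cl(A) = X∖{p,s,q} = {r,t}
boundary = {r,t} ∖ {} = {r,t}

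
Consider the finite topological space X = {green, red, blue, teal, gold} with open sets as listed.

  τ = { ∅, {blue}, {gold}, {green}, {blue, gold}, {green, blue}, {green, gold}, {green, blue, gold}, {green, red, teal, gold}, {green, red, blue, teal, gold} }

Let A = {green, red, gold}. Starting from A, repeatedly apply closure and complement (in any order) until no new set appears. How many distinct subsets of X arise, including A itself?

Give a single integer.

6

complement {blue, teal}; its interior {blue}; cl(A) = X∖{blue} = {green, red, teal, gold}
With k = closure, c = complement:
  1. A     = {green, red, gold}
  2. kA    = {green, red, teal, gold}
  3. cA    = {blue, teal}
  4. ckA   = {blue}
  5. kcA   = {red, blue, teal}
  6. ckcA  = {green, gold}
k, c of each give nothing new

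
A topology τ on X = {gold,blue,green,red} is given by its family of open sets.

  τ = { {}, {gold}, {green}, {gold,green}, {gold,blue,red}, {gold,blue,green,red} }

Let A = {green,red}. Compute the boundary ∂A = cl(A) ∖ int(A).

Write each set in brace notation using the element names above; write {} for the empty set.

opens ⊆ A: {}, {green}; union → int = {green}
complement {gold,blue}; its interior {gold}; cl(A) = X∖{gold} = {blue,green,red}
boundary = {blue,green,red} ∖ {green} = {blue,red}

{blue,red}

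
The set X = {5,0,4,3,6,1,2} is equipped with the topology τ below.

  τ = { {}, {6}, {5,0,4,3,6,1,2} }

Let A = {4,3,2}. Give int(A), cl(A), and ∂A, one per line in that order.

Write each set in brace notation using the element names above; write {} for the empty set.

U open, U⊆A: {}. int(A) = ⋃ = {}
X∖A={5,0,6,1}, int(X∖A)={6}, hence cl(A)={5,0,4,3,1,2}
∂A: remove int from cl → {5,0,4,3,1,2}

int(A) = {}
cl(A)  = {5,0,4,3,1,2}
∂A     = {5,0,4,3,1,2}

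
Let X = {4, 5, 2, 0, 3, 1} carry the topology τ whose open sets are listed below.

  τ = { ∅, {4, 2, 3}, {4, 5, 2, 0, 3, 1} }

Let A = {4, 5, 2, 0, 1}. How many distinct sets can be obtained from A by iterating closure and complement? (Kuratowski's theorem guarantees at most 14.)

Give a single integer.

cl via duality: int({3}) = ∅, so X∖∅ = {4, 5, 2, 0, 3, 1}
Write k for closure, c for complement:
  1. A     = {4, 5, 2, 0, 1}
  2. kA    = {4, 5, 2, 0, 3, 1}
  3. cA    = {3}
  4. ckA   = ∅
applying k or c yields no new set

4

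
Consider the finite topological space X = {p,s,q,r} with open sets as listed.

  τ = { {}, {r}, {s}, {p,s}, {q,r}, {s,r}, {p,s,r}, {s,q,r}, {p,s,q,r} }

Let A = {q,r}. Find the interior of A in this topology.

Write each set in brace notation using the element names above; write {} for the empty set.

opens ⊆ A: {}, {r}, {q,r}; union → int = {q,r}

{q,r}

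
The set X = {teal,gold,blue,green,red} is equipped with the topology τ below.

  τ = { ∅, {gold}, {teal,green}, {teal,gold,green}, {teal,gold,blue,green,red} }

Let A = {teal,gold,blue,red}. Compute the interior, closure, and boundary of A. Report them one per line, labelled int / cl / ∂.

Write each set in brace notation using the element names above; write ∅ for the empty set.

opens ⊆ A: ∅, {gold}; union → int = {gold}
complement {green}; its interior ∅; cl(A) = X∖∅ = {teal,gold,blue,green,red}
boundary = {teal,gold,blue,green,red} ∖ {gold} = {teal,blue,green,red}

int(A) = {gold}
cl(A)  = {teal,gold,blue,green,red}
∂A     = {teal,blue,green,red}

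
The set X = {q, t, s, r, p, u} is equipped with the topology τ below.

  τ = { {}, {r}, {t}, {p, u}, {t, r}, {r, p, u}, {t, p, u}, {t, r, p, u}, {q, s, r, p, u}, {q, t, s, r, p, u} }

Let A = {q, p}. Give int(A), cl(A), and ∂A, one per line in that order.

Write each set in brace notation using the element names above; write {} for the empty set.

int(A) = {}
cl(A)  = {q, s, p, u}
∂A     = {q, s, p, u}

interior: largest open inside A is {} (from {})
cl via duality: int({t, s, r, u}) = {t, r}, so X∖{t, r} = {q, s, p, u}
cl∖int = {q, s, p, u}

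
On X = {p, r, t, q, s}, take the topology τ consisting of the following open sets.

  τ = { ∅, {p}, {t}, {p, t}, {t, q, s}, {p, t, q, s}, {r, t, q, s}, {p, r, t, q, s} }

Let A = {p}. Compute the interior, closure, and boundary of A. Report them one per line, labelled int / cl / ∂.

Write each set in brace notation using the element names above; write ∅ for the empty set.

int(A) = {p}
cl(A)  = {p}
∂A     = ∅

opens ⊆ A: ∅, {p}; union → int = {p}
complement {r, t, q, s}; its interior {r, t, q, s}; cl(A) = X∖{r, t, q, s} = {p}
boundary = {p} ∖ {p} = ∅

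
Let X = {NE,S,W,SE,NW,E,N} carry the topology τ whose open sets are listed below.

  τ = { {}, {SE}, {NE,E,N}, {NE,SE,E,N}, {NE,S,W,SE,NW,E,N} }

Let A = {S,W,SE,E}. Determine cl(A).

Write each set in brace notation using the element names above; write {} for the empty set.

cl via duality: int({NE,NW,N}) = {}, so X∖{} = {NE,S,W,SE,NW,E,N}

{NE,S,W,SE,NW,E,N}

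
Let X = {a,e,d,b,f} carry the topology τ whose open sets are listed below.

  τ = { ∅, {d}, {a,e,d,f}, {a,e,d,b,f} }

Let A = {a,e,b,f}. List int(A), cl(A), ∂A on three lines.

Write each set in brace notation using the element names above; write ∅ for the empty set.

int(A) = ∅
cl(A)  = {a,e,b,f}
∂A     = {a,e,b,f}

interior: largest open inside A is ∅ (from ∅)
cl via duality: int({d}) = {d}, so X∖{d} = {a,e,b,f}
cl∖int = {a,e,b,f}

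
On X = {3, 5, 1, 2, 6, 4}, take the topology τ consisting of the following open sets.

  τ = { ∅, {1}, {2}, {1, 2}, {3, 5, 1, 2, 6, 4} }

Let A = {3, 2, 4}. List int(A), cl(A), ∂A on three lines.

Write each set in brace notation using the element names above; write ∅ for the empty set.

int(A) = {2}
cl(A)  = {3, 5, 2, 6, 4}
∂A     = {3, 5, 6, 4}

interior: largest open inside A is {2} (from ∅, {2})
cl via duality: int({5, 1, 6}) = {1}, so X∖{1} = {3, 5, 2, 6, 4}
cl∖int = {3, 5, 6, 4}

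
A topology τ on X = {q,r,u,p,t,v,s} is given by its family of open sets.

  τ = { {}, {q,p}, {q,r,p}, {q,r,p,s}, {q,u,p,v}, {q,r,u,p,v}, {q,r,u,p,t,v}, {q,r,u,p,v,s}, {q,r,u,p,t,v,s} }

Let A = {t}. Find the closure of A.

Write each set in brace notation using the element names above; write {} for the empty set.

X∖A={q,r,u,p,v,s}, int(X∖A)={q,r,u,p,v,s}, hence cl(A)={t}

{t}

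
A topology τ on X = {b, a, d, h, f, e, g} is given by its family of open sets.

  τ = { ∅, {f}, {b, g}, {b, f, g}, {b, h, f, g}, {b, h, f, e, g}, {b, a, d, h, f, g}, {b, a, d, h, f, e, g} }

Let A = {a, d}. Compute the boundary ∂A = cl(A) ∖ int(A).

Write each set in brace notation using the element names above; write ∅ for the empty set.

opens ⊆ A: ∅; union → int = ∅
complement {b, h, f, e, g}; its interior {b, h, f, e, g}; cl(A) = X∖{b, h, f, e, g} = {a, d}
boundary = {a, d} ∖ ∅ = {a, d}

{a, d}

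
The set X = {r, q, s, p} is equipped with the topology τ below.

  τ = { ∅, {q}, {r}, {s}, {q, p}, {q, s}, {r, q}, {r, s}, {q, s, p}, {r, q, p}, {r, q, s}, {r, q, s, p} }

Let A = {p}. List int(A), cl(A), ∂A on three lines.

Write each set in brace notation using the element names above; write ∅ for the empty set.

open subsets of A: ∅; so int(A) = ∅
closure: X∖int(X∖A) = X∖{r, q, s} = {p}
∂A = {p} minus ∅ = {p}

int(A) = ∅
cl(A)  = {p}
∂A     = {p}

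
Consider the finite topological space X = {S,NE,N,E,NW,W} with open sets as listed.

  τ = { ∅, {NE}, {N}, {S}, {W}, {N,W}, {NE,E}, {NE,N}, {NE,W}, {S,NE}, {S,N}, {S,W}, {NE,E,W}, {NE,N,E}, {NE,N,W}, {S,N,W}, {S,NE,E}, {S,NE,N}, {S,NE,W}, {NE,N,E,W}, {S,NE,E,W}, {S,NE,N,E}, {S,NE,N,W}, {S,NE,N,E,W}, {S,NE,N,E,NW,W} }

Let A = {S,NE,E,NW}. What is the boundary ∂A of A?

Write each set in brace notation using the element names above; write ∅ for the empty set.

interior: largest open inside A is {S,NE,E} (from ∅, {S}, {NE}, {S,NE}, {NE,E}, {S,NE,E})
cl via duality: int({N,W}) = {N,W}, so X∖{N,W} = {S,NE,E,NW}
cl∖int = {NW}

{NW}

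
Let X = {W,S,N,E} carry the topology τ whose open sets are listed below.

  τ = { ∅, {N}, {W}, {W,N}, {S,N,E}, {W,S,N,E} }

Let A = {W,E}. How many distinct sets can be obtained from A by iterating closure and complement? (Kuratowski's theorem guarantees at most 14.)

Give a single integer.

closure: X∖int(X∖A) = X∖{N} = {W,S,E}
Let k=closure and c=complement:
  1. A     = {W,E}
  2. kA    = {W,S,E}
  3. cA    = {S,N}
  4. ckA   = {N}
  5. kcA   = {S,N,E}
  6. ckcA  = {W}
— saturated at 6

6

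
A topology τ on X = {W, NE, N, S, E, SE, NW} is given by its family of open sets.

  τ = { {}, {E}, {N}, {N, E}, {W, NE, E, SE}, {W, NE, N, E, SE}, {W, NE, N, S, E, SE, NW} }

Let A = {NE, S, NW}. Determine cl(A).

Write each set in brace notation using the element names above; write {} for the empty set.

{W, NE, S, SE, NW}

complement {W, N, E, SE}; its interior {N, E}; cl(A) = X∖{N, E} = {W, NE, S, SE, NW}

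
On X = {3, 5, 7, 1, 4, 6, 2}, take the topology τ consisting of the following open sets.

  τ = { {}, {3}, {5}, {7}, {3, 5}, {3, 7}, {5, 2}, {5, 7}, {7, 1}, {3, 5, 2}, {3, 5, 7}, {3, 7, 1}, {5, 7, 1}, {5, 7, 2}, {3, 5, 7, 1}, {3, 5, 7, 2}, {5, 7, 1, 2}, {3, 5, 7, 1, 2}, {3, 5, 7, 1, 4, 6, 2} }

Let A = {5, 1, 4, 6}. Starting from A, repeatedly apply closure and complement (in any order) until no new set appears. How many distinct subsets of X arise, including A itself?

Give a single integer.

10

cl via duality: int({3, 7, 2}) = {3, 7}, so X∖{3, 7} = {5, 1, 4, 6, 2}
Write k for closure, c for complement:
  1. A     = {5, 1, 4, 6}
  2. kA    = {5, 1, 4, 6, 2}
  3. cA    = {3, 7, 2}
  4. ckA   = {3, 7}
  5. kcA   = {3, 7, 1, 4, 6, 2}
  6. kckA  = {3, 7, 1, 4, 6}
  7. ckcA  = {5}
  8. ckckA = {5, 2}
  9. kckcA = {5, 4, 6, 2}
  10. ckckcA = {3, 7, 1}
applying k or c yields no new set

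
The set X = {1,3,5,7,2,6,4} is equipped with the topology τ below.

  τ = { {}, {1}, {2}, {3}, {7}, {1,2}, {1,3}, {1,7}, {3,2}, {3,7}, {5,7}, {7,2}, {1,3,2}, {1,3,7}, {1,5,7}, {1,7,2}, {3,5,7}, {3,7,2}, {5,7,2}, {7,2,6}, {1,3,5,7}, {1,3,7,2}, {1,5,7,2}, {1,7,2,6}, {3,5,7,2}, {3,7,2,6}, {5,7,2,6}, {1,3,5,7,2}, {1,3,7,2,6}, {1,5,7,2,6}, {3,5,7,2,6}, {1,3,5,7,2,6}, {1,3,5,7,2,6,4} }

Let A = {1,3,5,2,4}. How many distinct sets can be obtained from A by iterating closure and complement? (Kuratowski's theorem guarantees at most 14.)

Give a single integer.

X∖A={7,6}, int(X∖A)={7}, hence cl(A)={1,3,5,2,6,4}
Orbit (k=closure, c=complement):
  1. A     = {1,3,5,2,4}
  2. kA    = {1,3,5,2,6,4}
  3. cA    = {7,6}
  4. ckA   = {7}
  5. kcA   = {5,7,6,4}
  6. ckcA  = {1,3,2}
  7. kckcA = {1,3,2,6,4}
  8. ckckcA = {5,7}
(closed under both — stop)

8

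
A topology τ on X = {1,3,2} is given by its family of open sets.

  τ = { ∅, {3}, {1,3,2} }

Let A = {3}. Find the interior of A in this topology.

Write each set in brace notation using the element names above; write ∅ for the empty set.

{3}

interior: largest open inside A is {3} (from ∅, {3})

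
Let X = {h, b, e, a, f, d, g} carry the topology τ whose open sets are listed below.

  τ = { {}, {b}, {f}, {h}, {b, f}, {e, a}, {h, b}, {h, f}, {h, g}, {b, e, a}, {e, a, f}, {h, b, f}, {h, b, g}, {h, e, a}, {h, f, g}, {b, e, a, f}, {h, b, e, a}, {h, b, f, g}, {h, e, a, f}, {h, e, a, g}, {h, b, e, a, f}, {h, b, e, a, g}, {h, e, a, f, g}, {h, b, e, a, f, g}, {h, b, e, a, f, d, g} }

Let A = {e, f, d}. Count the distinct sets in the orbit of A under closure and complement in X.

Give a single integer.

10

complement {h, b, a, g}; its interior {h, b, g}; cl(A) = X∖{h, b, g} = {e, a, f, d}
With k = closure, c = complement:
  1. A     = {e, f, d}
  2. kA    = {e, a, f, d}
  3. cA    = {h, b, a, g}
  4. ckA   = {h, b, g}
  5. kcA   = {h, b, e, a, d, g}
  6. kckA  = {h, b, d, g}
  7. ckcA  = {f}
  8. ckckA = {e, a, f}
  9. kckcA = {f, d}
  10. ckckcA = {h, b, e, a, g}
k, c of each give nothing new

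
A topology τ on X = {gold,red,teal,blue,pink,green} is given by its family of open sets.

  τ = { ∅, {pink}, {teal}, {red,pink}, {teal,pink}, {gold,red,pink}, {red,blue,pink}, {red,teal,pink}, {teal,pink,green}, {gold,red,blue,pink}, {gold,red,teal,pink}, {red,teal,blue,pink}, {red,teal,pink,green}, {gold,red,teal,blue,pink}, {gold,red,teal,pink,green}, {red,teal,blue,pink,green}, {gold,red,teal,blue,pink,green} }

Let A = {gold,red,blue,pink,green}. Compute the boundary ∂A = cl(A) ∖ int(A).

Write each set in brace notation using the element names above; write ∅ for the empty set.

U open, U⊆A: ∅, {pink}, {red,pink}, {gold,red,pink}, {red,blue,pink}, {gold,red,blue,pink}. int(A) = ⋃ = {gold,red,blue,pink}
X∖A={teal}, int(X∖A)={teal}, hence cl(A)={gold,red,blue,pink,green}
∂A: remove int from cl → {green}

{green}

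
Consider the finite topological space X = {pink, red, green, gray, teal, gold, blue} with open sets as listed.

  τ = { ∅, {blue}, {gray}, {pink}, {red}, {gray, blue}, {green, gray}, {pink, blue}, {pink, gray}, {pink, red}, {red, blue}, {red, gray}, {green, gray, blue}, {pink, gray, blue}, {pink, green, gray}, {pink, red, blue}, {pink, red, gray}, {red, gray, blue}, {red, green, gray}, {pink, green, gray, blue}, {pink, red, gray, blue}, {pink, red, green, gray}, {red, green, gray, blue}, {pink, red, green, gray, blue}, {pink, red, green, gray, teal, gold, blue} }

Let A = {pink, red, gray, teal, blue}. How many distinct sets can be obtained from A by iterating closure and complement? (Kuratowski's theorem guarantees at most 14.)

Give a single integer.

complement {green, gold}; its interior ∅; cl(A) = X∖∅ = {pink, red, green, gray, teal, gold, blue}
With k = closure, c = complement:
  1. A     = {pink, red, gray, teal, blue}
  2. kA    = {pink, red, green, gray, teal, gold, blue}
  3. cA    = {green, gold}
  4. ckA   = ∅
  5. kcA   = {green, teal, gold}
  6. ckcA  = {pink, red, gray, blue}
k, c of each give nothing new

6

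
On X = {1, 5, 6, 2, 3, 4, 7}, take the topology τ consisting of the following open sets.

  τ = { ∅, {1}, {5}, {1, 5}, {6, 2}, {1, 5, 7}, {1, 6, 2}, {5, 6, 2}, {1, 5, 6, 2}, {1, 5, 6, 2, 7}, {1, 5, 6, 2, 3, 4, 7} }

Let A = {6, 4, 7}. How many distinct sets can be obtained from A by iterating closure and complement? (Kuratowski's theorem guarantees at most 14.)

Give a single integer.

10

X∖A={1, 5, 2, 3}, int(X∖A)={1, 5}, hence cl(A)={6, 2, 3, 4, 7}
Orbit (k=closure, c=complement):
  1. A     = {6, 4, 7}
  2. kA    = {6, 2, 3, 4, 7}
  3. cA    = {1, 5, 2, 3}
  4. ckA   = {1, 5}
  5. kcA   = {1, 5, 6, 2, 3, 4, 7}
  6. kckA  = {1, 5, 3, 4, 7}
  7. ckcA  = ∅
  8. ckckA = {6, 2}
  9. kckckA = {6, 2, 3, 4}
  10. ckckckA = {1, 5, 7}
(closed under both — stop)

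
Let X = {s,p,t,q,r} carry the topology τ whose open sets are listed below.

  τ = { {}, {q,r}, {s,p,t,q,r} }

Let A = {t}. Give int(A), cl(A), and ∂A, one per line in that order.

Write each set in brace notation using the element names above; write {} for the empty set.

int(A) = {}
cl(A)  = {s,p,t}
∂A     = {s,p,t}

U open, U⊆A: {}. int(A) = ⋃ = {}
X∖A={s,p,q,r}, int(X∖A)={q,r}, hence cl(A)={s,p,t}
∂A: remove int from cl → {s,p,t}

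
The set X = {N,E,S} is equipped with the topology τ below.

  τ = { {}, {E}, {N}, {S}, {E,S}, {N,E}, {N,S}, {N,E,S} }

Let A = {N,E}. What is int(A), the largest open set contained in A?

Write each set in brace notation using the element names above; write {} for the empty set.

{N,E}

interior: largest open inside A is {N,E} (from {}, {N}, {E}, {N,E})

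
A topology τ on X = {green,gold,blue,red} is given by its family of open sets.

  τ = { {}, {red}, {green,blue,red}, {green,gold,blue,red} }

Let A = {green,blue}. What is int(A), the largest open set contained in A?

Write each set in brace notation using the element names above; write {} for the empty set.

opens ⊆ A: {}; union → int = {}

{}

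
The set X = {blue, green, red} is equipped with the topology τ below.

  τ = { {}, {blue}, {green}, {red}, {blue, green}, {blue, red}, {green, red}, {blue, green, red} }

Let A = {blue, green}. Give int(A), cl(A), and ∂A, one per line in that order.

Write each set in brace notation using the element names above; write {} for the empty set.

interior: largest open inside A is {blue, green} (from {}, {green}, {blue}, {blue, green})
cl via duality: int({red}) = {red}, so X∖{red} = {blue, green}
cl∖int = {}

int(A) = {blue, green}
cl(A)  = {blue, green}
∂A     = {}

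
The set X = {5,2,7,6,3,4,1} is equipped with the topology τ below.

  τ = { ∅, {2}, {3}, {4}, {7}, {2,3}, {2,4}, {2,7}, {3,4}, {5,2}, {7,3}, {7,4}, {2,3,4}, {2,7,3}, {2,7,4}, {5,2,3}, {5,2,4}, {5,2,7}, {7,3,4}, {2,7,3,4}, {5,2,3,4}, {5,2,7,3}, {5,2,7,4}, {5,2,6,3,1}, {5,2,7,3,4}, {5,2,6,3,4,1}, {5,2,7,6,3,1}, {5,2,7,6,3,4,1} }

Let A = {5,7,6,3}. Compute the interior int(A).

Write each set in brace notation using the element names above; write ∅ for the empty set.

opens ⊆ A: ∅, {7}, {3}, {7,3}; union → int = {7,3}

{7,3}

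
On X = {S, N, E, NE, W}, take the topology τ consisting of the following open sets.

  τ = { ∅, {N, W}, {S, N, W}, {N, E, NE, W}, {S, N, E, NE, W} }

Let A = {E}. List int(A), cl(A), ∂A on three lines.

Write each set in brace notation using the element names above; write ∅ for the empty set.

int(A) = ∅
cl(A)  = {E, NE}
∂A     = {E, NE}

interior: largest open inside A is ∅ (from ∅)
cl via duality: int({S, N, NE, W}) = {S, N, W}, so X∖{S, N, W} = {E, NE}
cl∖int = {E, NE}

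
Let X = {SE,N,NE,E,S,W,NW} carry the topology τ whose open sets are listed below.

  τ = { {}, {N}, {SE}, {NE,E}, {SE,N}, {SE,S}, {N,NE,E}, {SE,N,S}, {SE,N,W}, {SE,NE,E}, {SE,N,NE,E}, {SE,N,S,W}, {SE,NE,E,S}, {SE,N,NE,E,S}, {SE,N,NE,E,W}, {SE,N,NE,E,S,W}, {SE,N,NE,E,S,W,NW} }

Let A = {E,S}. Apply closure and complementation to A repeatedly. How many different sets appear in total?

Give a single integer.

10

cl via duality: int({SE,N,NE,W,NW}) = {SE,N,W}, so X∖{SE,N,W} = {NE,E,S,NW}
Write k for closure, c for complement:
  1. A     = {E,S}
  2. kA    = {NE,E,S,NW}
  3. cA    = {SE,N,NE,W,NW}
  4. ckA   = {SE,N,W}
  5. kcA   = {SE,N,NE,E,S,W,NW}
  6. kckA  = {SE,N,S,W,NW}
  7. ckcA  = {}
  8. ckckA = {NE,E}
  9. kckckA = {NE,E,NW}
  10. ckckckA = {SE,N,S,W}
applying k or c yields no new set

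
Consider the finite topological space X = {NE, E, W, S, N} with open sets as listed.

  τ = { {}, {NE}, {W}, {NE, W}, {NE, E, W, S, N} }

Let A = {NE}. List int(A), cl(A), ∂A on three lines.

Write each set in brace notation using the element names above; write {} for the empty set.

opens ⊆ A: {}, {NE}; union → int = {NE}
complement {E, W, S, N}; its interior {W}; cl(A) = X∖{W} = {NE, E, S, N}
boundary = {NE, E, S, N} ∖ {NE} = {E, S, N}

int(A) = {NE}
cl(A)  = {NE, E, S, N}
∂A     = {E, S, N}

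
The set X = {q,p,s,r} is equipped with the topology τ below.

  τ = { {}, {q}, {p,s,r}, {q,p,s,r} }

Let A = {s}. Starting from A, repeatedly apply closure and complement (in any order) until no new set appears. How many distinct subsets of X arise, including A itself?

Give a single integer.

6

closure: X∖int(X∖A) = X∖{q} = {p,s,r}
Let k=closure and c=complement:
  1. A     = {s}
  2. kA    = {p,s,r}
  3. cA    = {q,p,r}
  4. ckA   = {q}
  5. kcA   = {q,p,s,r}
  6. ckcA  = {}
— saturated at 6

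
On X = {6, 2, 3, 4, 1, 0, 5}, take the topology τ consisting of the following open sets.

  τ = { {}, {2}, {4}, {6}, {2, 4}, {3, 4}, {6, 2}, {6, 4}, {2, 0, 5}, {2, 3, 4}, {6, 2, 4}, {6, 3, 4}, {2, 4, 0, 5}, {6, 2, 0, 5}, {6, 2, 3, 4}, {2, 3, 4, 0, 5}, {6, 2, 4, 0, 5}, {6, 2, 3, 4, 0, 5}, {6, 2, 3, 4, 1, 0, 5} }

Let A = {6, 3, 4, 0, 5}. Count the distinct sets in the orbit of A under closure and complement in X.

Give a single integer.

X∖A={2, 1}, int(X∖A)={2}, hence cl(A)={6, 3, 4, 1, 0, 5}
Orbit (k=closure, c=complement):
  1. A     = {6, 3, 4, 0, 5}
  2. kA    = {6, 3, 4, 1, 0, 5}
  3. cA    = {2, 1}
  4. ckA   = {2}
  5. kcA   = {2, 1, 0, 5}
  6. ckcA  = {6, 3, 4}
  7. kckcA = {6, 3, 4, 1}
  8. ckckcA = {2, 0, 5}
(closed under both — stop)

8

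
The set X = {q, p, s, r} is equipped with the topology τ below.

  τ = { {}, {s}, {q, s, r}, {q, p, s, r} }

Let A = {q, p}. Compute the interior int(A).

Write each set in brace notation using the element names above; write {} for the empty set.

{}

interior: largest open inside A is {} (from {})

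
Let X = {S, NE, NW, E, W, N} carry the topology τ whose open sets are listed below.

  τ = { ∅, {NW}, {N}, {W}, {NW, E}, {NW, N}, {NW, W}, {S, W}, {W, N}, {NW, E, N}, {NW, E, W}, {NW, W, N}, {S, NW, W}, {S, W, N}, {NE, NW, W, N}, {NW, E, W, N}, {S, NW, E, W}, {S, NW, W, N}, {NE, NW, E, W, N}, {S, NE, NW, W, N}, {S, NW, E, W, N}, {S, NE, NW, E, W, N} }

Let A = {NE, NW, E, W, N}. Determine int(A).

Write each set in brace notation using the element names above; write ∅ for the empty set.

U open, U⊆A: ∅, {N}, {NW}, {W}, {NW, E}, {NW, W}, {NW, N}, {W, N}, {NW, W, N}, {NW, E, W}, {NW, E, N}, {NE, NW, W, N}, {NW, E, W, N}, {NE, NW, E, W, N}. int(A) = ⋃ = {NE, NW, E, W, N}

{NE, NW, E, W, N}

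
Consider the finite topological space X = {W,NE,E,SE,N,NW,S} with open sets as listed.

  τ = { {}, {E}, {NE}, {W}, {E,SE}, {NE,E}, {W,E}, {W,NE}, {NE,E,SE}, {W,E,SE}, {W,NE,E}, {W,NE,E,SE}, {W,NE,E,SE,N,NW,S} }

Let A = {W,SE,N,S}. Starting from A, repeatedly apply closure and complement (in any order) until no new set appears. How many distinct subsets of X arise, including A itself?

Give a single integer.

closure: X∖int(X∖A) = X∖{NE,E} = {W,SE,N,NW,S}
Let k=closure and c=complement:
  1. A     = {W,SE,N,S}
  2. kA    = {W,SE,N,NW,S}
  3. cA    = {NE,E,NW}
  4. ckA   = {NE,E}
  5. kcA   = {NE,E,SE,N,NW,S}
  6. ckcA  = {W}
  7. kckcA = {W,N,NW,S}
  8. ckckcA = {NE,E,SE}
— saturated at 8

8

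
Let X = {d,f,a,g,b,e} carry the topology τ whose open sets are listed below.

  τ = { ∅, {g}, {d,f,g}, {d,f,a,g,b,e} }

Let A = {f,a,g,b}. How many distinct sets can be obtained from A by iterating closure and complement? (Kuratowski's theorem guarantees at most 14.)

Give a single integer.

6

X∖A={d,e}, int(X∖A)=∅, hence cl(A)={d,f,a,g,b,e}
Orbit (k=closure, c=complement):
  1. A     = {f,a,g,b}
  2. kA    = {d,f,a,g,b,e}
  3. cA    = {d,e}
  4. ckA   = ∅
  5. kcA   = {d,f,a,b,e}
  6. ckcA  = {g}
(closed under both — stop)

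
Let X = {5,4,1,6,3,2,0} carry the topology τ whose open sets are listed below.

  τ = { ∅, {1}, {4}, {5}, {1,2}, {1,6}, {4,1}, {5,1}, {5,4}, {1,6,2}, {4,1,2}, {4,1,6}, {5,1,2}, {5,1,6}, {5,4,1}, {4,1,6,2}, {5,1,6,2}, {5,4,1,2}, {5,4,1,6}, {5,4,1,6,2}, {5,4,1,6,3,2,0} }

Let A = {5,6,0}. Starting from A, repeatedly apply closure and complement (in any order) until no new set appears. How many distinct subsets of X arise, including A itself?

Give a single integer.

X∖A={4,1,3,2}, int(X∖A)={4,1,2}, hence cl(A)={5,6,3,0}
Orbit (k=closure, c=complement):
  1. A     = {5,6,0}
  2. kA    = {5,6,3,0}
  3. cA    = {4,1,3,2}
  4. ckA   = {4,1,2}
  5. kcA   = {4,1,6,3,2,0}
  6. ckcA  = {5}
  7. kckcA = {5,3,0}
  8. ckckcA = {4,1,6,2}
(closed under both — stop)

8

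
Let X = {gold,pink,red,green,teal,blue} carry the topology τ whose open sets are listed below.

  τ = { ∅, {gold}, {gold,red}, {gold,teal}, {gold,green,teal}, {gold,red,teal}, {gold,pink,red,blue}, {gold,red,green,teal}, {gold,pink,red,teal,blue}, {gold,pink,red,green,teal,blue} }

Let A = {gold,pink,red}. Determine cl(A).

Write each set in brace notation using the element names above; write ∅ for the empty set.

X∖A={green,teal,blue}, int(X∖A)=∅, hence cl(A)={gold,pink,red,green,teal,blue}

{gold,pink,red,green,teal,blue}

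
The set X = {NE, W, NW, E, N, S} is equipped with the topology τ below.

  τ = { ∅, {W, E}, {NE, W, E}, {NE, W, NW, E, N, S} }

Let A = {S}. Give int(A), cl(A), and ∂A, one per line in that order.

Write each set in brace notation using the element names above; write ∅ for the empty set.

int(A) = ∅
cl(A)  = {NW, N, S}
∂A     = {NW, N, S}

interior: largest open inside A is ∅ (from ∅)
cl via duality: int({NE, W, NW, E, N}) = {NE, W, E}, so X∖{NE, W, E} = {NW, N, S}
cl∖int = {NW, N, S}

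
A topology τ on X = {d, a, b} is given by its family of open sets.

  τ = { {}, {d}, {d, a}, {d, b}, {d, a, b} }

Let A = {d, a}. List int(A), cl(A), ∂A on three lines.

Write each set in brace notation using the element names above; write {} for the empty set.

int(A) = {d, a}
cl(A)  = {d, a, b}
∂A     = {b}

U open, U⊆A: {}, {d}, {d, a}. int(A) = ⋃ = {d, a}
X∖A={b}, int(X∖A)={}, hence cl(A)={d, a, b}
∂A: remove int from cl → {b}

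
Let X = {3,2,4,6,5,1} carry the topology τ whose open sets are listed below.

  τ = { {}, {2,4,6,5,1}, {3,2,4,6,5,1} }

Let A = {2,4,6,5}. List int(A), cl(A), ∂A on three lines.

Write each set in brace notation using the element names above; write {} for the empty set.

int(A) = {}
cl(A)  = {3,2,4,6,5,1}
∂A     = {3,2,4,6,5,1}

opens ⊆ A: {}; union → int = {}
complement {3,1}; its interior {}; cl(A) = X∖{} = {3,2,4,6,5,1}
boundary = {3,2,4,6,5,1} ∖ {} = {3,2,4,6,5,1}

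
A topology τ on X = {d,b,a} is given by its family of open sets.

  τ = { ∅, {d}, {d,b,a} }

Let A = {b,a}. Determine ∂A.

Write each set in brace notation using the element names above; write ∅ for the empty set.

{b,a}

interior: largest open inside A is ∅ (from ∅)
cl via duality: int({d}) = {d}, so X∖{d} = {b,a}
cl∖int = {b,a}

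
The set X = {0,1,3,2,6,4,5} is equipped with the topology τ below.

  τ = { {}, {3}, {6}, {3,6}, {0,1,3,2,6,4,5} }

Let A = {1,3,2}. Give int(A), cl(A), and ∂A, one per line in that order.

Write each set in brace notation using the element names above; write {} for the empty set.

interior: largest open inside A is {3} (from {}, {3})
cl via duality: int({0,6,4,5}) = {6}, so X∖{6} = {0,1,3,2,4,5}
cl∖int = {0,1,2,4,5}

int(A) = {3}
cl(A)  = {0,1,3,2,4,5}
∂A     = {0,1,2,4,5}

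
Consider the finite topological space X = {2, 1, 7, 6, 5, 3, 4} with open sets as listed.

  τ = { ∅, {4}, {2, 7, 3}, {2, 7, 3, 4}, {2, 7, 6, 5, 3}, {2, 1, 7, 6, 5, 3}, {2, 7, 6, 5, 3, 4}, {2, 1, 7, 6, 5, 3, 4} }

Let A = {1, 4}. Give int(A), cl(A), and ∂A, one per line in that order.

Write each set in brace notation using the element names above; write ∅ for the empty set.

opens ⊆ A: ∅, {4}; union → int = {4}
complement {2, 7, 6, 5, 3}; its interior {2, 7, 6, 5, 3}; cl(A) = X∖{2, 7, 6, 5, 3} = {1, 4}
boundary = {1, 4} ∖ {4} = {1}

int(A) = {4}
cl(A)  = {1, 4}
∂A     = {1}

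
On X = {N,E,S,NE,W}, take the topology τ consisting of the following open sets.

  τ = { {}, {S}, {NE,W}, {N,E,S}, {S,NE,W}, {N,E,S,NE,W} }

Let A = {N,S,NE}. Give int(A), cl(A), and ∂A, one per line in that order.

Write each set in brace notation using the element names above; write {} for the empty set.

interior: largest open inside A is {S} (from {}, {S})
cl via duality: int({E,W}) = {}, so X∖{} = {N,E,S,NE,W}
cl∖int = {N,E,NE,W}

int(A) = {S}
cl(A)  = {N,E,S,NE,W}
∂A     = {N,E,NE,W}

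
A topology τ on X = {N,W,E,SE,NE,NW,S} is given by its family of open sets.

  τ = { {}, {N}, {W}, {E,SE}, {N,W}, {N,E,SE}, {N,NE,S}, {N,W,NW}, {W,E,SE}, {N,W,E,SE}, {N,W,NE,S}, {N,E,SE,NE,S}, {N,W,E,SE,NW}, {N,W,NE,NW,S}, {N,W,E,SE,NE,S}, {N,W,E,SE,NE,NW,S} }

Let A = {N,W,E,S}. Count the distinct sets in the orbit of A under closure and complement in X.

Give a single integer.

cl via duality: int({SE,NE,NW}) = {}, so X∖{} = {N,W,E,SE,NE,NW,S}
Write k for closure, c for complement:
  1. A     = {N,W,E,S}
  2. kA    = {N,W,E,SE,NE,NW,S}
  3. cA    = {SE,NE,NW}
  4. ckA   = {}
  5. kcA   = {E,SE,NE,NW,S}
  6. ckcA  = {N,W}
  7. kckcA = {N,W,NE,NW,S}
  8. ckckcA = {E,SE}
applying k or c yields no new set

8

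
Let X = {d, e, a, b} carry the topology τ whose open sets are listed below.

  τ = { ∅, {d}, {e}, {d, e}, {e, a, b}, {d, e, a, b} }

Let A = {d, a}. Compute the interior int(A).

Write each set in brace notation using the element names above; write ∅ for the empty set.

opens ⊆ A: ∅, {d}; union → int = {d}

{d}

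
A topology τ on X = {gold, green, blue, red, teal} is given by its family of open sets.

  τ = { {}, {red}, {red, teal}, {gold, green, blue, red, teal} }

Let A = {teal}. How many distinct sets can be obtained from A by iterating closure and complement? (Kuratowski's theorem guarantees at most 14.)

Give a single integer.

6

cl via duality: int({gold, green, blue, red}) = {red}, so X∖{red} = {gold, green, blue, teal}
Write k for closure, c for complement:
  1. A     = {teal}
  2. kA    = {gold, green, blue, teal}
  3. cA    = {gold, green, blue, red}
  4. ckA   = {red}
  5. kcA   = {gold, green, blue, red, teal}
  6. ckcA  = {}
applying k or c yields no new set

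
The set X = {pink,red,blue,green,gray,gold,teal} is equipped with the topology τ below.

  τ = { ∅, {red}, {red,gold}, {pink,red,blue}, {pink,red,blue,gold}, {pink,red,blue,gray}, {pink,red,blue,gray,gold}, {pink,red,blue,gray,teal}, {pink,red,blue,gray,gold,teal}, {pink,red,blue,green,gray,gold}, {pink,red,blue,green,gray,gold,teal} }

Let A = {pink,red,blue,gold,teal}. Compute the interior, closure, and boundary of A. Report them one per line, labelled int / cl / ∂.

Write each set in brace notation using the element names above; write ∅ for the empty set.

interior: largest open inside A is {pink,red,blue,gold} (from ∅, {red}, {red,gold}, {pink,red,blue}, {pink,red,blue,gold})
cl via duality: int({green,gray}) = ∅, so X∖∅ = {pink,red,blue,green,gray,gold,teal}
cl∖int = {green,gray,teal}

int(A) = {pink,red,blue,gold}
cl(A)  = {pink,red,blue,green,gray,gold,teal}
∂A     = {green,gray,teal}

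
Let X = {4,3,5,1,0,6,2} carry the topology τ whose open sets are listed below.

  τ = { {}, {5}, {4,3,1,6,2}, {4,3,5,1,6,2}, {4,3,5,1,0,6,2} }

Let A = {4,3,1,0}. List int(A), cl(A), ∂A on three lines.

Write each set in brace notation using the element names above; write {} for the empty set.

opens ⊆ A: {}; union → int = {}
complement {5,6,2}; its interior {5}; cl(A) = X∖{5} = {4,3,1,0,6,2}
boundary = {4,3,1,0,6,2} ∖ {} = {4,3,1,0,6,2}

int(A) = {}
cl(A)  = {4,3,1,0,6,2}
∂A     = {4,3,1,0,6,2}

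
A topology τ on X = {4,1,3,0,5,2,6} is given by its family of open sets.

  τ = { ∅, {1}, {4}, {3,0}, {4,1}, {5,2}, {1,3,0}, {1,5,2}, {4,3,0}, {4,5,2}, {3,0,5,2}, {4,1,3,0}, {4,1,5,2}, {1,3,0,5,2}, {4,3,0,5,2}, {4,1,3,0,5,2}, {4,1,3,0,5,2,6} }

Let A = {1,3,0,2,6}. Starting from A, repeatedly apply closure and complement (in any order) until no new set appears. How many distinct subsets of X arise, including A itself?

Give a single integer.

closure: X∖int(X∖A) = X∖{4} = {1,3,0,5,2,6}
Let k=closure and c=complement:
  1. A     = {1,3,0,2,6}
  2. kA    = {1,3,0,5,2,6}
  3. cA    = {4,5}
  4. ckA   = {4}
  5. kcA   = {4,5,2,6}
  6. kckA  = {4,6}
  7. ckcA  = {1,3,0}
  8. ckckA = {1,3,0,5,2}
  9. kckcA = {1,3,0,6}
  10. ckckcA = {4,5,2}
— saturated at 10

10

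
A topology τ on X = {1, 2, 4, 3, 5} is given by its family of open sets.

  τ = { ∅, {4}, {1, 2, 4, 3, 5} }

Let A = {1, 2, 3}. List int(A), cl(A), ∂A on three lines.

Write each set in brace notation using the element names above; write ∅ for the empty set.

int(A) = ∅
cl(A)  = {1, 2, 3, 5}
∂A     = {1, 2, 3, 5}

open subsets of A: ∅; so int(A) = ∅
closure: X∖int(X∖A) = X∖{4} = {1, 2, 3, 5}
∂A = {1, 2, 3, 5} minus ∅ = {1, 2, 3, 5}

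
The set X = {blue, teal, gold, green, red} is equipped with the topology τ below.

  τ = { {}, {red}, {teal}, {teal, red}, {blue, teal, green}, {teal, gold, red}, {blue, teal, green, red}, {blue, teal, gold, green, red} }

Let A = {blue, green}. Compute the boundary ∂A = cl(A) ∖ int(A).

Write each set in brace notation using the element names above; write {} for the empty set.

{blue, green}

open subsets of A: {}; so int(A) = {}
closure: X∖int(X∖A) = X∖{teal, gold, red} = {blue, green}
∂A = {blue, green} minus {} = {blue, green}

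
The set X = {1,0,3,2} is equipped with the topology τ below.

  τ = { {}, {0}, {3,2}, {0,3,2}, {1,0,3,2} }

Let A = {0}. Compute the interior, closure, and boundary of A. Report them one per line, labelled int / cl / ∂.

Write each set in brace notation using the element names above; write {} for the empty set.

U open, U⊆A: {}, {0}. int(A) = ⋃ = {0}
X∖A={1,3,2}, int(X∖A)={3,2}, hence cl(A)={1,0}
∂A: remove int from cl → {1}

int(A) = {0}
cl(A)  = {1,0}
∂A     = {1}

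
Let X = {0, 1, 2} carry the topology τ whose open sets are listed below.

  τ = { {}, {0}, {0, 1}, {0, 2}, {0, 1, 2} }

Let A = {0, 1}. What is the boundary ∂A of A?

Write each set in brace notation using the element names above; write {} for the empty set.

{2}

U open, U⊆A: {}, {0}, {0, 1}. int(A) = ⋃ = {0, 1}
X∖A={2}, int(X∖A)={}, hence cl(A)={0, 1, 2}
∂A: remove int from cl → {2}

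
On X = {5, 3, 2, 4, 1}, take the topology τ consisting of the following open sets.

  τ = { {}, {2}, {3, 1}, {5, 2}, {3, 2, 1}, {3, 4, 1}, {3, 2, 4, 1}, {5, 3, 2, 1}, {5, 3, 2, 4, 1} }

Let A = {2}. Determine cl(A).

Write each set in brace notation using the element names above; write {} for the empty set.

{5, 2}

complement {5, 3, 4, 1}; its interior {3, 4, 1}; cl(A) = X∖{3, 4, 1} = {5, 2}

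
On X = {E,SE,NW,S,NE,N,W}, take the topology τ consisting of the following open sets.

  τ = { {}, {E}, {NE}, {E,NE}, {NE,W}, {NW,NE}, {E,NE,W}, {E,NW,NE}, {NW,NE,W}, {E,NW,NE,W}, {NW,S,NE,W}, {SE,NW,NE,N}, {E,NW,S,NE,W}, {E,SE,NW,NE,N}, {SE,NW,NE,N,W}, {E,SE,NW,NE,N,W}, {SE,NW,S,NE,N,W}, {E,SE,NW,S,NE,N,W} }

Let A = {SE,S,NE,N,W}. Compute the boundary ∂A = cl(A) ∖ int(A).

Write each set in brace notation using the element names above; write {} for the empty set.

{SE,NW,S,N}

U open, U⊆A: {}, {NE}, {NE,W}. int(A) = ⋃ = {NE,W}
X∖A={E,NW}, int(X∖A)={E}, hence cl(A)={SE,NW,S,NE,N,W}
∂A: remove int from cl → {SE,NW,S,N}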